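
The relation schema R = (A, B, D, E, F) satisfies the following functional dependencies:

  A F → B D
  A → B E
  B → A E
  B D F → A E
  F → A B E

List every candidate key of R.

F

Attribute F never appears on the right-hand side of any dependency, so F must belong to every candidate key.
{F}⁺ = {A, B, D, E, F}, which is all of the schema, so {F} is the only candidate key.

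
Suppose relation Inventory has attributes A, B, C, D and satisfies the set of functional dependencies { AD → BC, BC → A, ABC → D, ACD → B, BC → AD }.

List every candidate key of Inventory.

{A, D}⁺: AD→BC adds B, C → {A, B, C, D}. Minimal: {D}⁺ = {D}; {A}⁺ = {A} — none reach the full schema.
{B, C}⁺: BC→A adds A; ABC→D adds D → {A, B, C, D}. Minimal: {C}⁺ = {C}; {B}⁺ = {B} — none reach the full schema.
Any other superkey contains one of these as a subset, so there are no further candidate keys.

{A, D}; {B, C}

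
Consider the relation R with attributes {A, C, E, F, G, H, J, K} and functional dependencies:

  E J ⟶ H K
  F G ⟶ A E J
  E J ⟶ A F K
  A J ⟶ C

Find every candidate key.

Attribute G never appears on the right-hand side of any dependency, so G must belong to every candidate key.
{G}⁺ = {G}, which is not all of the schema, so we must add further attributes.
{F, G}⁺: FG→AEJ adds A, E, J; EJ→AFK adds K; AJ→C adds C; EJ→HK adds H → {A, C, E, F, G, H, J, K}.
{E, G, J}⁺: EJ→HK adds H, K; EJ→AFK adds A, F; AJ→C adds C → {A, C, E, F, G, H, J, K}.

{F, G}, {E, G, J}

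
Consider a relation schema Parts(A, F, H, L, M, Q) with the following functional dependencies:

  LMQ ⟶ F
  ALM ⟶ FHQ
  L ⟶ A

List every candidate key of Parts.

Attributes L, M never appear on any right-hand side, so every candidate key must contain {L, M}.
{L, M}⁺ = {A, F, H, L, M, Q}, which is all of the schema, so {L, M} is the only candidate key.

(L, M)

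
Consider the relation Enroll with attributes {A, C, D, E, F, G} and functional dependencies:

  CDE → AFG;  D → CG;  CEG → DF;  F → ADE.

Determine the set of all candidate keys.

{F}⁺: F→ADE adds A, D, E; D→CG adds C, G → {A, C, D, E, F, G}.
{D, E}⁺: D→CG adds C, G; CEG→DF adds F; F→ADE adds A → {A, C, D, E, F, G}.
{C, E, G}⁺: CEG→DF adds D, F; F→ADE adds A → {A, C, D, E, F, G}.
Any other superkey contains one of these as a subset, so there are no further candidate keys.

(F), (D, E), (C, E, G)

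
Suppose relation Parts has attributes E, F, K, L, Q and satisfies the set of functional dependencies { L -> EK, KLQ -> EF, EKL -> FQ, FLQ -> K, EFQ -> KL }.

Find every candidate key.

{L}⁺: L→EK adds E, K; EKL→FQ adds F, Q → {E, F, K, L, Q}.
{E, F, Q}⁺: EFQ→KL adds K, L → {E, F, K, L, Q}. Minimal: {F, Q}⁺ = {F, Q}; {E, Q}⁺ = {E, Q}; {E, F}⁺ = {E, F} — none reach the full schema.
Any other superkey contains one of these as a subset, so there are no further candidate keys.

{L}, {E, F, Q}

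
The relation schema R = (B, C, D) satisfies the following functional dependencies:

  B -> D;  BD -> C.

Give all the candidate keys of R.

{B}

Attribute B never appears on the right-hand side of any dependency, so B must belong to every candidate key.
{B}⁺ = {B, C, D}, which is all of the schema, so {B} is the only candidate key.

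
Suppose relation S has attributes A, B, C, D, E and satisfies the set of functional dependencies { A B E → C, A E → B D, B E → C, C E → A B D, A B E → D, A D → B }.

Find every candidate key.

AE; BE; CE

Attribute E never appears on the right-hand side of any dependency, so E must belong to every candidate key.
{E}⁺ = {E}, which is not all of the schema, so we must add further attributes.
{A, E}⁺: AE→BD adds B, D; BE→C adds C → {A, B, C, D, E}.
{B, E}⁺: BE→C adds C; CE→ABD adds A, D → {A, B, C, D, E}.
{C, E}⁺: CE→ABD adds A, B, D → {A, B, C, D, E}.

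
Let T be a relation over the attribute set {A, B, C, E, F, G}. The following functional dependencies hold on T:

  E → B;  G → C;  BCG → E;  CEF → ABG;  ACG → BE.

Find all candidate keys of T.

AFG, BFG, CEF, EFG

Attribute F never appears on the right-hand side of any dependency, so F must belong to every candidate key.
{F}⁺ = {F}, which is not all of the schema, so we must add further attributes.
{A, F, G}⁺: G→C adds C; ACG→BE adds B, E → {A, B, C, E, F, G}. Minimal: {F, G}⁺ = {C, F, G}; {A, G}⁺ = {A, B, C, E, G}; {A, F}⁺ = {A, F} — none reach the full schema.
{B, F, G}⁺: G→C adds C; BCG→E adds E; CEF→ABG adds A → {A, B, C, E, F, G}. Minimal: {F, G}⁺ = {C, F, G}; {B, G}⁺ = {B, C, E, G}; {B, F}⁺ = {B, F} — none reach the full schema.
{C, E, F}⁺: E→B adds B; CEF→ABG adds A, G → {A, B, C, E, F, G}. Minimal: {E, F}⁺ = {B, E, F}; {C, F}⁺ = {C, F}; {C, E}⁺ = {B, C, E} — none reach the full schema.
{E, F, G}⁺: E→B adds B; G→C adds C; CEF→ABG adds A → {A, B, C, E, F, G}. Minimal: {F, G}⁺ = {C, F, G}; {E, G}⁺ = {B, C, E, G}; {E, F}⁺ = {B, E, F} — none reach the full schema.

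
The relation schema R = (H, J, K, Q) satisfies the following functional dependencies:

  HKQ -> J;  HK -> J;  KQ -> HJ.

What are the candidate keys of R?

Attributes K, Q never appear on any right-hand side, so every candidate key must contain {K, Q}.
{K, Q}⁺ = {H, J, K, Q}, which is all of the schema, so {K, Q} is the only candidate key.

{K, Q}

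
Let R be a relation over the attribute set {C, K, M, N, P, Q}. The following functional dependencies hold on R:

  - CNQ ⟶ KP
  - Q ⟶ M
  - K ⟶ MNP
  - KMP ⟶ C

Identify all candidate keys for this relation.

{K, Q}⁺: Q→M adds M; K→MNP adds N, P; KMP→C adds C → {C, K, M, N, P, Q}.
{C, N, Q}⁺: CNQ→KP adds K, P; Q→M adds M → {C, K, M, N, P, Q}.
Any other superkey contains one of these as a subset, so there are no further candidate keys.

{K, Q}, {C, N, Q}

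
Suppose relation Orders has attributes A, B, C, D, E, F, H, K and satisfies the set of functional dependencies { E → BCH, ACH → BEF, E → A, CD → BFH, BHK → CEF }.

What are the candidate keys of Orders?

{C, D, K}; {D, E, K}; {B, D, H, K}

Attributes D, K never appear on any right-hand side, so every candidate key must contain {D, K}.
{D, K}⁺ = {D, K}, which is not all of the schema, so we must add further attributes.
{C, D, K}⁺: CD→BFH adds B, F, H; BHK→CEF adds E; E→A adds A → {A, B, C, D, E, F, H, K}. Minimal: {D, K}⁺ = {D, K}; {C, K}⁺ = {C, K}; {C, D}⁺ = {B, C, D, F, H} — none reach the full schema.
{D, E, K}⁺: E→BCH adds B, C, H; E→A adds A; CD→BFH adds F → {A, B, C, D, E, F, H, K}. Minimal: {E, K}⁺ = {A, B, C, E, F, H, K}; {D, K}⁺ = {D, K}; {D, E}⁺ = {A, B, C, D, E, F, H} — none reach the full schema.
{B, D, H, K}⁺: BHK→CEF adds C, E, F; E→A adds A → {A, B, C, D, E, F, H, K}. Minimal: {D, H, K}⁺ = {D, H, K}; {B, H, K}⁺ = {A, B, C, E, F, H, K}; {B, D, K}⁺ = {B, D, K}; … — none reach the full schema.
Any other superkey contains one of these as a subset, so there are no further candidate keys.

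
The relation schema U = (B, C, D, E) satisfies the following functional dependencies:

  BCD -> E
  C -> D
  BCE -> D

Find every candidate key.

{B, C}⁺: C→D adds D; BCD→E adds E → {B, C, D, E}. Minimal: {C}⁺ = {C, D}; {B}⁺ = {B} — none reach the full schema.

BC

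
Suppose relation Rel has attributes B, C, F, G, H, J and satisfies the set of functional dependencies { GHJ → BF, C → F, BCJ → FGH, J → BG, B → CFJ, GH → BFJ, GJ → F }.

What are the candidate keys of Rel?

{B}⁺: B→CFJ adds C, F, J; BCJ→FGH adds G, H → {B, C, F, G, H, J}.
{J}⁺: J→BG adds B, G; B→CFJ adds C, F; BCJ→FGH adds H → {B, C, F, G, H, J}.
{G, H}⁺: GH→BFJ adds B, F, J; B→CFJ adds C → {B, C, F, G, H, J}.

(B); (J); (G, H)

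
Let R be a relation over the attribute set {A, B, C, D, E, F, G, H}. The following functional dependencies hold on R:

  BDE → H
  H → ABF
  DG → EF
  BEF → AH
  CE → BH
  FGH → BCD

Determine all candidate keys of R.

{G, H}⁺: H→ABF adds A, B, F; FGH→BCD adds C, D; DG→EF adds E → {A, B, C, D, E, F, G, H}. Minimal: {H}⁺ = {A, B, F, H}; {G}⁺ = {G} — none reach the full schema.
{B, D, G}⁺: DG→EF adds E, F; BEF→AH adds A, H; FGH→BCD adds C → {A, B, C, D, E, F, G, H}. Minimal: {D, G}⁺ = {D, E, F, G}; {B, G}⁺ = {B, G}; {B, D}⁺ = {B, D} — none reach the full schema.
{C, D, G}⁺: DG→EF adds E, F; CE→BH adds B, H; H→ABF adds A → {A, B, C, D, E, F, G, H}. Minimal: {D, G}⁺ = {D, E, F, G}; {C, G}⁺ = {C, G}; {C, D}⁺ = {C, D} — none reach the full schema.
{C, E, G}⁺: CE→BH adds B, H; H→ABF adds A, F; FGH→BCD adds D → {A, B, C, D, E, F, G, H}. Minimal: {E, G}⁺ = {E, G}; {C, G}⁺ = {C, G}; {C, E}⁺ = {A, B, C, E, F, H} — none reach the full schema.
{B, E, F, G}⁺: BEF→AH adds A, H; FGH→BCD adds C, D → {A, B, C, D, E, F, G, H}. Minimal: {E, F, G}⁺ = {E, F, G}; {B, F, G}⁺ = {B, F, G}; {B, E, G}⁺ = {B, E, G}; … — none reach the full schema.
Any other superkey contains one of these as a subset, so there are no further candidate keys.

{G, H}, {B, D, G}, {C, D, G}, {C, E, G}, {B, E, F, G}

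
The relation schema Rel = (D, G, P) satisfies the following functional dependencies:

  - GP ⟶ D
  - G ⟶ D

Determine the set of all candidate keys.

GP

Attributes G, P never appear on any right-hand side, so every candidate key must contain {G, P}.
{G, P}⁺ = {D, G, P}, which is all of the schema, so {G, P} is the only candidate key.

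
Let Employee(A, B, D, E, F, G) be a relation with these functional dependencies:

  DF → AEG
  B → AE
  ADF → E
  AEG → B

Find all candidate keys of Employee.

Attributes D, F never appear on any right-hand side, so every candidate key must contain {D, F}.
{D, F}⁺ = {A, B, D, E, F, G}, which is all of the schema, so {D, F} is the only candidate key.

(D, F)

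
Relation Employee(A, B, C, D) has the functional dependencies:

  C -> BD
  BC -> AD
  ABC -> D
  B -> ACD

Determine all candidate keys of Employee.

{B}⁺: B→ACD adds A, C, D → {A, B, C, D}.
{C}⁺: C→BD adds B, D; BC→AD adds A → {A, B, C, D}.
Any other superkey contains one of these as a subset, so there are no further candidate keys.

B; C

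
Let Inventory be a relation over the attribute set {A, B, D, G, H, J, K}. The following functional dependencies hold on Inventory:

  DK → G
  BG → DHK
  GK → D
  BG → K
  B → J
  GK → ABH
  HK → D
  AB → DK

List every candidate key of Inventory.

{A, B}⁺: B→J adds J; AB→DK adds D, K; DK→G adds G; BG→DHK adds H → {A, B, D, G, H, J, K}. Minimal: {B}⁺ = {B, J}; {A}⁺ = {A} — none reach the full schema.
{B, G}⁺: BG→DHK adds D, H, K; B→J adds J; GK→ABH adds A → {A, B, D, G, H, J, K}. Minimal: {G}⁺ = {G}; {B}⁺ = {B, J} — none reach the full schema.
{D, K}⁺: DK→G adds G; GK→ABH adds A, B, H; B→J adds J → {A, B, D, G, H, J, K}. Minimal: {K}⁺ = {K}; {D}⁺ = {D} — none reach the full schema.
{G, K}⁺: GK→D adds D; GK→ABH adds A, B, H; B→J adds J → {A, B, D, G, H, J, K}. Minimal: {K}⁺ = {K}; {G}⁺ = {G} — none reach the full schema.
{H, K}⁺: HK→D adds D; DK→G adds G; GK→ABH adds A, B; B→J adds J → {A, B, D, G, H, J, K}. Minimal: {K}⁺ = {K}; {H}⁺ = {H} — none reach the full schema.

(A, B); (B, G); (D, K); (G, K); (H, K)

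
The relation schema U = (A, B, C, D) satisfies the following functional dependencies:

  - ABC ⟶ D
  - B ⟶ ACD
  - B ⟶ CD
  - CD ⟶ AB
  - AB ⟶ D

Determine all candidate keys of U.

{B}⁺: B→ACD adds A, C, D → {A, B, C, D}.
{C, D}⁺: CD→AB adds A, B → {A, B, C, D}. Minimal: {D}⁺ = {D}; {C}⁺ = {C} — none reach the full schema.

(B), (C, D)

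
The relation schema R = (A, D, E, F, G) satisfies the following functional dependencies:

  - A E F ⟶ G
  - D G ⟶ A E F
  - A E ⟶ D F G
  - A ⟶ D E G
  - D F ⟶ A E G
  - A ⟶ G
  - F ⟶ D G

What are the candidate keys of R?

{A}⁺: A→DEG adds D, E, G; DG→AEF adds F → {A, D, E, F, G}.
{F}⁺: F→DG adds D, G; DG→AEF adds A, E → {A, D, E, F, G}.
{D, G}⁺: DG→AEF adds A, E, F → {A, D, E, F, G}. Minimal: {G}⁺ = {G}; {D}⁺ = {D} — none reach the full schema.

A, F, DG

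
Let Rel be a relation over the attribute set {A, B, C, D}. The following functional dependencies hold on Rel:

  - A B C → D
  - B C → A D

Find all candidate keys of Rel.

(B, C)

Attributes B, C never appear on any right-hand side, so every candidate key must contain {B, C}.
{B, C}⁺ = {A, B, C, D}, which is all of the schema, so {B, C} is the only candidate key.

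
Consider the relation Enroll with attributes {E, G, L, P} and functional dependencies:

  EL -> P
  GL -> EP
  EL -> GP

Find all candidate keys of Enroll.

Attribute L never appears on the right-hand side of any dependency, so L must belong to every candidate key.
{L}⁺ = {L}, which is not all of the schema, so we must add further attributes.
{E, L}⁺: EL→P adds P; EL→GP adds G → {E, G, L, P}. Minimal: {L}⁺ = {L}; {E}⁺ = {E} — none reach the full schema.
{G, L}⁺: GL→EP adds E, P → {E, G, L, P}. Minimal: {L}⁺ = {L}; {G}⁺ = {G} — none reach the full schema.
Any other superkey contains one of these as a subset, so there are no further candidate keys.

(E, L); (G, L)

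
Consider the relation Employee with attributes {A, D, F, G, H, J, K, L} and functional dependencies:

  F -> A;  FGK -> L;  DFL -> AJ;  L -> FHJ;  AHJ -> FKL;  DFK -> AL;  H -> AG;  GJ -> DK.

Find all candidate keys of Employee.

{L}, {H, J}, {D, F, K}, {F, G, J}, {F, G, K}, {F, H, K}

{L}⁺: L→FHJ adds F, H, J; H→AG adds A, G; GJ→DK adds D, K → {A, D, F, G, H, J, K, L}.
{H, J}⁺: H→AG adds A, G; GJ→DK adds D, K; AHJ→FKL adds F, L → {A, D, F, G, H, J, K, L}.
{D, F, K}⁺: F→A adds A; DFK→AL adds L; DFL→AJ adds J; L→FHJ adds H; H→AG adds G → {A, D, F, G, H, J, K, L}.
{F, G, J}⁺: F→A adds A; GJ→DK adds D, K; FGK→L adds L; L→FHJ adds H → {A, D, F, G, H, J, K, L}.
{F, G, K}⁺: F→A adds A; FGK→L adds L; L→FHJ adds H, J; GJ→DK adds D → {A, D, F, G, H, J, K, L}.
{F, H, K}⁺: F→A adds A; H→AG adds G; FGK→L adds L; L→FHJ adds J; GJ→DK adds D → {A, D, F, G, H, J, K, L}.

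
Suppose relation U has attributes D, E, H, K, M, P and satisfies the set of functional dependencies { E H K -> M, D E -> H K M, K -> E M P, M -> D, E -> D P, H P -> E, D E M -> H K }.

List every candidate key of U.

{E}⁺: E→DP adds D, P; DE→HKM adds H, K, M → {D, E, H, K, M, P}.
{K}⁺: K→EMP adds E, M, P; M→D adds D; DEM→HK adds H → {D, E, H, K, M, P}.
{H, P}⁺: HP→E adds E; E→DP adds D; DE→HKM adds K, M → {D, E, H, K, M, P}.
Any other superkey contains one of these as a subset, so there are no further candidate keys.

{E}, {K}, {H, P}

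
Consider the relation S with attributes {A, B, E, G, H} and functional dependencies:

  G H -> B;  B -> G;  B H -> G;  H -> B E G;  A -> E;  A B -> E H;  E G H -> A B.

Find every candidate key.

{H}⁺: H→BEG adds B, E, G; EGH→AB adds A → {A, B, E, G, H}.
{A, B}⁺: B→G adds G; A→E adds E; AB→EH adds H → {A, B, E, G, H}. Minimal: {B}⁺ = {B, G}; {A}⁺ = {A, E} — none reach the full schema.

H, AB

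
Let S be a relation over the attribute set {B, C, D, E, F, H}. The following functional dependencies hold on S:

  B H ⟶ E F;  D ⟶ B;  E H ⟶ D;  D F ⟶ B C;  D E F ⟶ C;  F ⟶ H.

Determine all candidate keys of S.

{B, F}⁺: F→H adds H; BH→EF adds E; EH→D adds D; DF→BC adds C → {B, C, D, E, F, H}. Minimal: {F}⁺ = {F, H}; {B}⁺ = {B} — none reach the full schema.
{B, H}⁺: BH→EF adds E, F; EH→D adds D; DF→BC adds C → {B, C, D, E, F, H}. Minimal: {H}⁺ = {H}; {B}⁺ = {B} — none reach the full schema.
{D, F}⁺: D→B adds B; DF→BC adds C; F→H adds H; BH→EF adds E → {B, C, D, E, F, H}. Minimal: {F}⁺ = {F, H}; {D}⁺ = {B, D} — none reach the full schema.
{D, H}⁺: D→B adds B; BH→EF adds E, F; DF→BC adds C → {B, C, D, E, F, H}. Minimal: {H}⁺ = {H}; {D}⁺ = {B, D} — none reach the full schema.
{E, F}⁺: F→H adds H; EH→D adds D; DF→BC adds B, C → {B, C, D, E, F, H}. Minimal: {F}⁺ = {F, H}; {E}⁺ = {E} — none reach the full schema.
{E, H}⁺: EH→D adds D; D→B adds B; BH→EF adds F; DF→BC adds C → {B, C, D, E, F, H}. Minimal: {H}⁺ = {H}; {E}⁺ = {E} — none reach the full schema.
Any other superkey contains one of these as a subset, so there are no further candidate keys.

BF, BH, DF, DH, EF, EH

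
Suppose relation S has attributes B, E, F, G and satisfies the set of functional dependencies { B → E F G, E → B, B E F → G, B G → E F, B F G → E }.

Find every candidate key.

{B}⁺: B→EFG adds E, F, G → {B, E, F, G}.
{E}⁺: E→B adds B; B→EFG adds F, G → {B, E, F, G}.

{B}, {E}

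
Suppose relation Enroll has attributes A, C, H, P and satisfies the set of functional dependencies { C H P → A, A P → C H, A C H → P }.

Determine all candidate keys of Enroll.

{A, P}⁺: AP→CH adds C, H → {A, C, H, P}. Minimal: {P}⁺ = {P}; {A}⁺ = {A} — none reach the full schema.
{A, C, H}⁺: ACH→P adds P → {A, C, H, P}. Minimal: {C, H}⁺ = {C, H}; {A, H}⁺ = {A, H}; {A, C}⁺ = {A, C} — none reach the full schema.
{C, H, P}⁺: CHP→A adds A → {A, C, H, P}. Minimal: {H, P}⁺ = {H, P}; {C, P}⁺ = {C, P}; {C, H}⁺ = {C, H} — none reach the full schema.

(A, P), (A, C, H), (C, H, P)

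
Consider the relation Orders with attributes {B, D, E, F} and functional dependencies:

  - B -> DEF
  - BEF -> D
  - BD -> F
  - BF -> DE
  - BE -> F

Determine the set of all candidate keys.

Attribute B never appears on the right-hand side of any dependency, so B must belong to every candidate key.
{B}⁺ = {B, D, E, F}, which is all of the schema, so {B} is the only candidate key.

(B)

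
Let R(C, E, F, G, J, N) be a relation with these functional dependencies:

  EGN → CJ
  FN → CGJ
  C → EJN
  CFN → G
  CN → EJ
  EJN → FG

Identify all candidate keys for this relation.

{C}⁺: C→EJN adds E, J, N; EJN→FG adds F, G → {C, E, F, G, J, N}.
{F, N}⁺: FN→CGJ adds C, G, J; C→EJN adds E → {C, E, F, G, J, N}.
{E, G, N}⁺: EGN→CJ adds C, J; EJN→FG adds F → {C, E, F, G, J, N}.
{E, J, N}⁺: EJN→FG adds F, G; EGN→CJ adds C → {C, E, F, G, J, N}.
Any other superkey contains one of these as a subset, so there are no further candidate keys.

C, FN, EGN, EJN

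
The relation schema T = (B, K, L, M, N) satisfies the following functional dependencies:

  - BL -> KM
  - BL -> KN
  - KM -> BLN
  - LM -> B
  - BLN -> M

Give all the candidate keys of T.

(B, L); (K, M); (L, M)

{B, L}⁺: BL→KM adds K, M; BL→KN adds N → {B, K, L, M, N}.
{K, M}⁺: KM→BLN adds B, L, N → {B, K, L, M, N}.
{L, M}⁺: LM→B adds B; BL→KM adds K; BL→KN adds N → {B, K, L, M, N}.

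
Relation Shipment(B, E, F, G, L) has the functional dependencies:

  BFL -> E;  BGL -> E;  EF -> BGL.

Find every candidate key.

Attribute F never appears on the right-hand side of any dependency, so F must belong to every candidate key.
{F}⁺ = {F}, which is not all of the schema, so we must add further attributes.
{E, F}⁺: EF→BGL adds B, G, L → {B, E, F, G, L}. Minimal: {F}⁺ = {F}; {E}⁺ = {E} — none reach the full schema.
{B, F, L}⁺: BFL→E adds E; EF→BGL adds G → {B, E, F, G, L}. Minimal: {F, L}⁺ = {F, L}; {B, L}⁺ = {B, L}; {B, F}⁺ = {B, F} — none reach the full schema.

{E, F}, {B, F, L}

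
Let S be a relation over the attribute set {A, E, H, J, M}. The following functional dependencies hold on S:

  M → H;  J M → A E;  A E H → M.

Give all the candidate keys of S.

JM, AEHJ

Attribute J never appears on the right-hand side of any dependency, so J must belong to every candidate key.
{J}⁺ = {J}, which is not all of the schema, so we must add further attributes.
{J, M}⁺: M→H adds H; JM→AE adds A, E → {A, E, H, J, M}.
{A, E, H, J}⁺: AEH→M adds M → {A, E, H, J, M}.
Any other superkey contains one of these as a subset, so there are no further candidate keys.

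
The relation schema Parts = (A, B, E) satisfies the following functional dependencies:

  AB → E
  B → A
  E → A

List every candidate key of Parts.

Attribute B never appears on the right-hand side of any dependency, so B must belong to every candidate key.
{B}⁺ = {A, B, E}, which is all of the schema, so {B} is the only candidate key.

{B}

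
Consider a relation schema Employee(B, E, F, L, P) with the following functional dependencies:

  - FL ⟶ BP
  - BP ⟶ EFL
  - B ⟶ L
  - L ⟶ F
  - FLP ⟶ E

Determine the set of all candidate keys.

{B}; {L}

{B}⁺: B→L adds L; L→F adds F; FL→BP adds P; BP→EFL adds E → {B, E, F, L, P}.
{L}⁺: L→F adds F; FL→BP adds B, P; BP→EFL adds E → {B, E, F, L, P}.
Any other superkey contains one of these as a subset, so there are no further candidate keys.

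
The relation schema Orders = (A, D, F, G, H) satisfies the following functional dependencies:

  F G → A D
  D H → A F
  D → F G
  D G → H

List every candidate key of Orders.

{D}, {F, G}

{D}⁺: D→FG adds F, G; DG→H adds H; FG→AD adds A → {A, D, F, G, H}.
{F, G}⁺: FG→AD adds A, D; DG→H adds H → {A, D, F, G, H}. Minimal: {G}⁺ = {G}; {F}⁺ = {F} — none reach the full schema.
Any other superkey contains one of these as a subset, so there are no further candidate keys.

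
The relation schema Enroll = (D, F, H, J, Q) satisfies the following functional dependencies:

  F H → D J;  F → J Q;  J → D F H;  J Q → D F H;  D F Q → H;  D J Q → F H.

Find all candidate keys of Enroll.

{F}⁺: F→JQ adds J, Q; J→DFH adds D, H → {D, F, H, J, Q}.
{J}⁺: J→DFH adds D, F, H; F→JQ adds Q → {D, F, H, J, Q}.
Any other superkey contains one of these as a subset, so there are no further candidate keys.

F; J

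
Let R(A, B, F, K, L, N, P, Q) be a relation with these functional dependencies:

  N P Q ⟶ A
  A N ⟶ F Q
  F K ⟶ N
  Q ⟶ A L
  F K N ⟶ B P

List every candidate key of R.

(A, F, K); (A, K, N); (F, K, Q); (K, N, Q)

Attribute K never appears on the right-hand side of any dependency, so K must belong to every candidate key.
{K}⁺ = {K}, which is not all of the schema, so we must add further attributes.
{A, F, K}⁺: FK→N adds N; FKN→BP adds B, P; AN→FQ adds Q; Q→AL adds L → {A, B, F, K, L, N, P, Q}. Minimal: {F, K}⁺ = {B, F, K, N, P}; {A, K}⁺ = {A, K}; {A, F}⁺ = {A, F} — none reach the full schema.
{A, K, N}⁺: AN→FQ adds F, Q; Q→AL adds L; FKN→BP adds B, P → {A, B, F, K, L, N, P, Q}. Minimal: {K, N}⁺ = {K, N}; {A, N}⁺ = {A, F, L, N, Q}; {A, K}⁺ = {A, K} — none reach the full schema.
{F, K, Q}⁺: FK→N adds N; Q→AL adds A, L; FKN→BP adds B, P → {A, B, F, K, L, N, P, Q}. Minimal: {K, Q}⁺ = {A, K, L, Q}; {F, Q}⁺ = {A, F, L, Q}; {F, K}⁺ = {B, F, K, N, P} — none reach the full schema.
{K, N, Q}⁺: Q→AL adds A, L; AN→FQ adds F; FKN→BP adds B, P → {A, B, F, K, L, N, P, Q}. Minimal: {N, Q}⁺ = {A, F, L, N, Q}; {K, Q}⁺ = {A, K, L, Q}; {K, N}⁺ = {K, N} — none reach the full schema.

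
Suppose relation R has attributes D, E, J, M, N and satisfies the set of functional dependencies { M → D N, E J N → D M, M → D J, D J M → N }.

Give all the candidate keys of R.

{E, M}, {E, J, N}

Attribute E never appears on the right-hand side of any dependency, so E must belong to every candidate key.
{E}⁺ = {E}, which is not all of the schema, so we must add further attributes.
{E, M}⁺: M→DN adds D, N; M→DJ adds J → {D, E, J, M, N}. Minimal: {M}⁺ = {D, J, M, N}; {E}⁺ = {E} — none reach the full schema.
{E, J, N}⁺: EJN→DM adds D, M → {D, E, J, M, N}. Minimal: {J, N}⁺ = {J, N}; {E, N}⁺ = {E, N}; {E, J}⁺ = {E, J} — none reach the full schema.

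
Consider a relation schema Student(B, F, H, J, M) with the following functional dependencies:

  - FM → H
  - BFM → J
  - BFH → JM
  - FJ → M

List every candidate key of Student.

{B, F, H}, {B, F, J}, {B, F, M}

Attributes B, F never appear on any right-hand side, so every candidate key must contain {B, F}.
{B, F}⁺ = {B, F}, which is not all of the schema, so we must add further attributes.
{B, F, H}⁺: BFH→JM adds J, M → {B, F, H, J, M}.
{B, F, J}⁺: FJ→M adds M; FM→H adds H → {B, F, H, J, M}.
{B, F, M}⁺: FM→H adds H; BFM→J adds J → {B, F, H, J, M}.
Any other superkey contains one of these as a subset, so there are no further candidate keys.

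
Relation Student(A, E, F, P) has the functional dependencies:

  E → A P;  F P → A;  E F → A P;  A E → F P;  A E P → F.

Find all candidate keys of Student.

{E}⁺: E→AP adds A, P; AE→FP adds F → {A, E, F, P}.

(E)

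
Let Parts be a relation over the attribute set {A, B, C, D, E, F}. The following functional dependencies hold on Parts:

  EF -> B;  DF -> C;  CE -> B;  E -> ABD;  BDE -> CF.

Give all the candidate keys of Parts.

(E)

{E}⁺: E→ABD adds A, B, D; BDE→CF adds C, F → {A, B, C, D, E, F}.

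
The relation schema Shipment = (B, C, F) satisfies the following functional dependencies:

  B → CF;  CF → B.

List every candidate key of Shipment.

{B}⁺: B→CF adds C, F → {B, C, F}.
{C, F}⁺: CF→B adds B → {B, C, F}.

B, CF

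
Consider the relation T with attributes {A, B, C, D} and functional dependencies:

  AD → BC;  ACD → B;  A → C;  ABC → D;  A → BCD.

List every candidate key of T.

A

Attribute A never appears on the right-hand side of any dependency, so A must belong to every candidate key.
{A}⁺ = {A, B, C, D}, which is all of the schema, so {A} is the only candidate key.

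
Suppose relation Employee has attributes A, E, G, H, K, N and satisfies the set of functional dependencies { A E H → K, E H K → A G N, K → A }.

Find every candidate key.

Attributes E, H never appear on any right-hand side, so every candidate key must contain {E, H}.
{E, H}⁺ = {E, H}, which is not all of the schema, so we must add further attributes.
{A, E, H}⁺: AEH→K adds K; EHK→AGN adds G, N → {A, E, G, H, K, N}.
{E, H, K}⁺: EHK→AGN adds A, G, N → {A, E, G, H, K, N}.

(A, E, H), (E, H, K)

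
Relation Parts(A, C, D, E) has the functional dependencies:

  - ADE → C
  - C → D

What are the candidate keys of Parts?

{A, C, E}⁺: C→D adds D → {A, C, D, E}. Minimal: {C, E}⁺ = {C, D, E}; {A, E}⁺ = {A, E}; {A, C}⁺ = {A, C, D} — none reach the full schema.
{A, D, E}⁺: ADE→C adds C → {A, C, D, E}. Minimal: {D, E}⁺ = {D, E}; {A, E}⁺ = {A, E}; {A, D}⁺ = {A, D} — none reach the full schema.
Any other superkey contains one of these as a subset, so there are no further candidate keys.

{A, C, E}; {A, D, E}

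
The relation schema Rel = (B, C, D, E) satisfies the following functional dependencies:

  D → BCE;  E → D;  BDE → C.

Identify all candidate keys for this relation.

{D}⁺: D→BCE adds B, C, E → {B, C, D, E}.
{E}⁺: E→D adds D; D→BCE adds B, C → {B, C, D, E}.
Any other superkey contains one of these as a subset, so there are no further candidate keys.

D, E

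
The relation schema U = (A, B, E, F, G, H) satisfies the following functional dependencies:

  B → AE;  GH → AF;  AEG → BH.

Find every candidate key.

{B, G}; {A, E, G}; {E, G, H}

{B, G}⁺: B→AE adds A, E; AEG→BH adds H; GH→AF adds F → {A, B, E, F, G, H}.
{A, E, G}⁺: AEG→BH adds B, H; GH→AF adds F → {A, B, E, F, G, H}.
{E, G, H}⁺: GH→AF adds A, F; AEG→BH adds B → {A, B, E, F, G, H}.
Any other superkey contains one of these as a subset, so there are no further candidate keys.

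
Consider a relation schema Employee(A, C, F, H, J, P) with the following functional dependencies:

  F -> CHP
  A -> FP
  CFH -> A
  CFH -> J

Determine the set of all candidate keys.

A; F

{A}⁺: A→FP adds F, P; F→CHP adds C, H; CFH→J adds J → {A, C, F, H, J, P}.
{F}⁺: F→CHP adds C, H, P; CFH→A adds A; CFH→J adds J → {A, C, F, H, J, P}.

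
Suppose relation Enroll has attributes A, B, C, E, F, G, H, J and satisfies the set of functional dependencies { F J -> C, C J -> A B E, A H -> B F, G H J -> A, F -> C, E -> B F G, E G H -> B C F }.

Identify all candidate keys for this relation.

Attributes H, J never appear on any right-hand side, so every candidate key must contain {H, J}.
{H, J}⁺ = {H, J}, which is not all of the schema, so we must add further attributes.
{A, H, J}⁺: AH→BF adds B, F; F→C adds C; CJ→ABE adds E; E→BFG adds G → {A, B, C, E, F, G, H, J}. Minimal: {H, J}⁺ = {H, J}; {A, J}⁺ = {A, J}; {A, H}⁺ = {A, B, C, F, H} — none reach the full schema.
{C, H, J}⁺: CJ→ABE adds A, B, E; AH→BF adds F; E→BFG adds G → {A, B, C, E, F, G, H, J}. Minimal: {H, J}⁺ = {H, J}; {C, J}⁺ = {A, B, C, E, F, G, J}; {C, H}⁺ = {C, H} — none reach the full schema.
{E, H, J}⁺: E→BFG adds B, F, G; EGH→BCF adds C; CJ→ABE adds A → {A, B, C, E, F, G, H, J}. Minimal: {H, J}⁺ = {H, J}; {E, J}⁺ = {A, B, C, E, F, G, J}; {E, H}⁺ = {B, C, E, F, G, H} — none reach the full schema.
{F, H, J}⁺: FJ→C adds C; CJ→ABE adds A, B, E; E→BFG adds G → {A, B, C, E, F, G, H, J}. Minimal: {H, J}⁺ = {H, J}; {F, J}⁺ = {A, B, C, E, F, G, J}; {F, H}⁺ = {C, F, H} — none reach the full schema.
{G, H, J}⁺: GHJ→A adds A; AH→BF adds B, F; F→C adds C; CJ→ABE adds E → {A, B, C, E, F, G, H, J}. Minimal: {H, J}⁺ = {H, J}; {G, J}⁺ = {G, J}; {G, H}⁺ = {G, H} — none reach the full schema.

AHJ; CHJ; EHJ; FHJ; GHJ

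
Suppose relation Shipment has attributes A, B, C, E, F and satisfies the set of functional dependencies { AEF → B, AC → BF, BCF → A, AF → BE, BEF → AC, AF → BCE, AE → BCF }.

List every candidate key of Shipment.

{A, C}⁺: AC→BF adds B, F; AF→BE adds E → {A, B, C, E, F}.
{A, E}⁺: AE→BCF adds B, C, F → {A, B, C, E, F}.
{A, F}⁺: AF→BE adds B, E; BEF→AC adds C → {A, B, C, E, F}.
{B, C, F}⁺: BCF→A adds A; AF→BE adds E → {A, B, C, E, F}.
{B, E, F}⁺: BEF→AC adds A, C → {A, B, C, E, F}.

AC, AE, AF, BCF, BEF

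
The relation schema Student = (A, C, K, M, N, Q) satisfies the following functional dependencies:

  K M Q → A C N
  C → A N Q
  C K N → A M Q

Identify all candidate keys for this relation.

Attribute K never appears on the right-hand side of any dependency, so K must belong to every candidate key.
{K}⁺ = {K}, which is not all of the schema, so we must add further attributes.
{C, K}⁺: C→ANQ adds A, N, Q; CKN→AMQ adds M → {A, C, K, M, N, Q}.
{K, M, Q}⁺: KMQ→ACN adds A, C, N → {A, C, K, M, N, Q}.

(C, K); (K, M, Q)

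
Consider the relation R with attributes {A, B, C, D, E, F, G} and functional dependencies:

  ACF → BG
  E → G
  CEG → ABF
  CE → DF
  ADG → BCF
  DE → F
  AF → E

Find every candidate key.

(C, E), (A, C, F), (A, D, E), (A, D, F), (A, D, G)

{C, E}⁺: E→G adds G; CEG→ABF adds A, B, F; CE→DF adds D → {A, B, C, D, E, F, G}. Minimal: {E}⁺ = {E, G}; {C}⁺ = {C} — none reach the full schema.
{A, C, F}⁺: ACF→BG adds B, G; AF→E adds E; CE→DF adds D → {A, B, C, D, E, F, G}. Minimal: {C, F}⁺ = {C, F}; {A, F}⁺ = {A, E, F, G}; {A, C}⁺ = {A, C} — none reach the full schema.
{A, D, E}⁺: E→G adds G; ADG→BCF adds B, C, F → {A, B, C, D, E, F, G}. Minimal: {D, E}⁺ = {D, E, F, G}; {A, E}⁺ = {A, E, G}; {A, D}⁺ = {A, D} — none reach the full schema.
{A, D, F}⁺: AF→E adds E; E→G adds G; ADG→BCF adds B, C → {A, B, C, D, E, F, G}. Minimal: {D, F}⁺ = {D, F}; {A, F}⁺ = {A, E, F, G}; {A, D}⁺ = {A, D} — none reach the full schema.
{A, D, G}⁺: ADG→BCF adds B, C, F; AF→E adds E → {A, B, C, D, E, F, G}. Minimal: {D, G}⁺ = {D, G}; {A, G}⁺ = {A, G}; {A, D}⁺ = {A, D} — none reach the full schema.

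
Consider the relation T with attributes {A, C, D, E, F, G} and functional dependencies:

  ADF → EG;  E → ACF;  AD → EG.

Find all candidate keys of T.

{A, D}, {D, E}

{A, D}⁺: AD→EG adds E, G; E→ACF adds C, F → {A, C, D, E, F, G}. Minimal: {D}⁺ = {D}; {A}⁺ = {A} — none reach the full schema.
{D, E}⁺: E→ACF adds A, C, F; AD→EG adds G → {A, C, D, E, F, G}. Minimal: {E}⁺ = {A, C, E, F}; {D}⁺ = {D} — none reach the full schema.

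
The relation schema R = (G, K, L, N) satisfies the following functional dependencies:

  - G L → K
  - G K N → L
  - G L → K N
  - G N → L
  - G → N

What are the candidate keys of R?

Attribute G never appears on the right-hand side of any dependency, so G must belong to every candidate key.
{G}⁺ = {G, K, L, N}, which is all of the schema, so {G} is the only candidate key.

(G)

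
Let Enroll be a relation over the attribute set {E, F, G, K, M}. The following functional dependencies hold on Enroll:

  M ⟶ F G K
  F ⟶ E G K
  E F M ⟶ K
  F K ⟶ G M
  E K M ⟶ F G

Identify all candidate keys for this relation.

{F}; {M}

{F}⁺: F→EGK adds E, G, K; FK→GM adds M → {E, F, G, K, M}.
{M}⁺: M→FGK adds F, G, K; F→EGK adds E → {E, F, G, K, M}.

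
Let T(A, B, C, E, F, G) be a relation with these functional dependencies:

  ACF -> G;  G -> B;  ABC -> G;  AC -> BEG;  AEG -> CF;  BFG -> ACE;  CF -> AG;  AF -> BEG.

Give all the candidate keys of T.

{A, C}⁺: AC→BEG adds B, E, G; AEG→CF adds F → {A, B, C, E, F, G}. Minimal: {C}⁺ = {C}; {A}⁺ = {A} — none reach the full schema.
{A, F}⁺: AF→BEG adds B, E, G; AEG→CF adds C → {A, B, C, E, F, G}. Minimal: {F}⁺ = {F}; {A}⁺ = {A} — none reach the full schema.
{C, F}⁺: CF→AG adds A, G; AF→BEG adds B, E → {A, B, C, E, F, G}. Minimal: {F}⁺ = {F}; {C}⁺ = {C} — none reach the full schema.
{F, G}⁺: G→B adds B; BFG→ACE adds A, C, E → {A, B, C, E, F, G}. Minimal: {G}⁺ = {B, G}; {F}⁺ = {F} — none reach the full schema.
{A, E, G}⁺: G→B adds B; AEG→CF adds C, F → {A, B, C, E, F, G}. Minimal: {E, G}⁺ = {B, E, G}; {A, G}⁺ = {A, B, G}; {A, E}⁺ = {A, E} — none reach the full schema.
Any other superkey contains one of these as a subset, so there are no further candidate keys.

{A, C}, {A, F}, {C, F}, {F, G}, {A, E, G}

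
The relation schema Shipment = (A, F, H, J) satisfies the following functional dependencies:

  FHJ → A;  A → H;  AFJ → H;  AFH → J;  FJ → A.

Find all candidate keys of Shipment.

Attribute F never appears on the right-hand side of any dependency, so F must belong to every candidate key.
{F}⁺ = {F}, which is not all of the schema, so we must add further attributes.
{A, F}⁺: A→H adds H; AFH→J adds J → {A, F, H, J}.
{F, J}⁺: FJ→A adds A; A→H adds H → {A, F, H, J}.
Any other superkey contains one of these as a subset, so there are no further candidate keys.

{A, F}, {F, J}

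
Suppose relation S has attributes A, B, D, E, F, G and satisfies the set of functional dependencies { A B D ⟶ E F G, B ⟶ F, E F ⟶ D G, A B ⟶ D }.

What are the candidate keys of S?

{A, B}

{A, B}⁺: B→F adds F; AB→D adds D; ABD→EFG adds E, G → {A, B, D, E, F, G}. Minimal: {B}⁺ = {B, F}; {A}⁺ = {A} — none reach the full schema.
No other minimal superkey exists.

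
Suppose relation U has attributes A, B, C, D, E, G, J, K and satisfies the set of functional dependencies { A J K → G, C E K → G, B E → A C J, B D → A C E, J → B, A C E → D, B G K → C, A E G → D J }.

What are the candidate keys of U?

Attribute K never appears on the right-hand side of any dependency, so K must belong to every candidate key.
{K}⁺ = {K}, which is not all of the schema, so we must add further attributes.
{B, D, K}⁺: BD→ACE adds A, C, E; CEK→G adds G; BE→ACJ adds J → {A, B, C, D, E, G, J, K}.
{B, E, K}⁺: BE→ACJ adds A, C, J; ACE→D adds D; AJK→G adds G → {A, B, C, D, E, G, J, K}.
{D, J, K}⁺: J→B adds B; BD→ACE adds A, C, E; AJK→G adds G → {A, B, C, D, E, G, J, K}.
{E, J, K}⁺: J→B adds B; BE→ACJ adds A, C; ACE→D adds D; AJK→G adds G → {A, B, C, D, E, G, J, K}.
{A, C, E, K}⁺: CEK→G adds G; ACE→D adds D; AEG→DJ adds J; J→B adds B → {A, B, C, D, E, G, J, K}.
{A, E, G, K}⁺: AEG→DJ adds D, J; J→B adds B; BGK→C adds C → {A, B, C, D, E, G, J, K}.
Any other superkey contains one of these as a subset, so there are no further candidate keys.

{B, D, K}, {B, E, K}, {D, J, K}, {E, J, K}, {A, C, E, K}, {A, E, G, K}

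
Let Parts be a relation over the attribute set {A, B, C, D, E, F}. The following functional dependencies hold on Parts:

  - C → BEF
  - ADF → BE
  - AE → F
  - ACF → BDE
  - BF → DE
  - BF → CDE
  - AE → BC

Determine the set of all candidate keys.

{A, C}, {A, E}, {A, B, F}, {A, D, F}

Attribute A never appears on the right-hand side of any dependency, so A must belong to every candidate key.
{A}⁺ = {A}, which is not all of the schema, so we must add further attributes.
{A, C}⁺: C→BEF adds B, E, F; ACF→BDE adds D → {A, B, C, D, E, F}. Minimal: {C}⁺ = {B, C, D, E, F}; {A}⁺ = {A} — none reach the full schema.
{A, E}⁺: AE→F adds F; AE→BC adds B, C; ACF→BDE adds D → {A, B, C, D, E, F}. Minimal: {E}⁺ = {E}; {A}⁺ = {A} — none reach the full schema.
{A, B, F}⁺: BF→DE adds D, E; BF→CDE adds C → {A, B, C, D, E, F}. Minimal: {B, F}⁺ = {B, C, D, E, F}; {A, F}⁺ = {A, F}; {A, B}⁺ = {A, B} — none reach the full schema.
{A, D, F}⁺: ADF→BE adds B, E; BF→CDE adds C → {A, B, C, D, E, F}. Minimal: {D, F}⁺ = {D, F}; {A, F}⁺ = {A, F}; {A, D}⁺ = {A, D} — none reach the full schema.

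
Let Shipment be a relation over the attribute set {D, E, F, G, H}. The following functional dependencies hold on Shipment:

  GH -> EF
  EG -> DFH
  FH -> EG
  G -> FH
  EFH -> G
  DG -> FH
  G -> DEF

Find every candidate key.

{G}⁺: G→FH adds F, H; G→DEF adds D, E → {D, E, F, G, H}.
{F, H}⁺: FH→EG adds E, G; G→DEF adds D → {D, E, F, G, H}. Minimal: {H}⁺ = {H}; {F}⁺ = {F} — none reach the full schema.

{G}, {F, H}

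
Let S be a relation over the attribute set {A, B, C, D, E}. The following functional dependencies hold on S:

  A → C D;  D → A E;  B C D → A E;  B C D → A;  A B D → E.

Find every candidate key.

Attribute B never appears on the right-hand side of any dependency, so B must belong to every candidate key.
{B}⁺ = {B}, which is not all of the schema, so we must add further attributes.
{A, B}⁺: A→CD adds C, D; D→AE adds E → {A, B, C, D, E}. Minimal: {B}⁺ = {B}; {A}⁺ = {A, C, D, E} — none reach the full schema.
{B, D}⁺: D→AE adds A, E; A→CD adds C → {A, B, C, D, E}. Minimal: {D}⁺ = {A, C, D, E}; {B}⁺ = {B} — none reach the full schema.

(A, B), (B, D)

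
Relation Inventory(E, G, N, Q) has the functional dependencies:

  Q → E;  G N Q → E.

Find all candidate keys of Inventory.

Attributes G, N, Q never appear on any right-hand side, so every candidate key must contain {G, N, Q}.
{G, N, Q}⁺ = {E, G, N, Q}, which is all of the schema, so {G, N, Q} is the only candidate key.

{G, N, Q}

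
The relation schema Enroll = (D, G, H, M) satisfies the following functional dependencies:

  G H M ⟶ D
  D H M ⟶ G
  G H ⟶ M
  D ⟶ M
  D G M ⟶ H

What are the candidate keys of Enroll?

{D, G}⁺: D→M adds M; DGM→H adds H → {D, G, H, M}.
{D, H}⁺: D→M adds M; DHM→G adds G → {D, G, H, M}.
{G, H}⁺: GH→M adds M; GHM→D adds D → {D, G, H, M}.

DG, DH, GH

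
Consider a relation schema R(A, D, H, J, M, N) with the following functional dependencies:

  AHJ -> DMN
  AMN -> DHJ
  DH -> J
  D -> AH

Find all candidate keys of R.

D; AHJ; AMN

{D}⁺: D→AH adds A, H; DH→J adds J; AHJ→DMN adds M, N → {A, D, H, J, M, N}.
{A, H, J}⁺: AHJ→DMN adds D, M, N → {A, D, H, J, M, N}. Minimal: {H, J}⁺ = {H, J}; {A, J}⁺ = {A, J}; {A, H}⁺ = {A, H} — none reach the full schema.
{A, M, N}⁺: AMN→DHJ adds D, H, J → {A, D, H, J, M, N}. Minimal: {M, N}⁺ = {M, N}; {A, N}⁺ = {A, N}; {A, M}⁺ = {A, M} — none reach the full schema.
Any other superkey contains one of these as a subset, so there are no further candidate keys.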